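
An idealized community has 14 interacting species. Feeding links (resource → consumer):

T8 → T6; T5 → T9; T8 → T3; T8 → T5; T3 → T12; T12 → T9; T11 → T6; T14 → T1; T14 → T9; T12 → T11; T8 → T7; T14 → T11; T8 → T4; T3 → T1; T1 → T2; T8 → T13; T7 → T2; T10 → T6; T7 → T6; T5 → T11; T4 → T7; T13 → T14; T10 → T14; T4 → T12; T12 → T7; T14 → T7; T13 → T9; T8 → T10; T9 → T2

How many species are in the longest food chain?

5 species

One longest chain: T8 → T4 → T12 → T7 → T6.
It has 5 species and 4 links.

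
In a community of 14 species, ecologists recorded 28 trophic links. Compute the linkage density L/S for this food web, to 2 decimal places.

There are L = 28 links among S = 14 species.
L/S = 28/14 = 2.0000 ≈ 2.00.

L/S = 2.00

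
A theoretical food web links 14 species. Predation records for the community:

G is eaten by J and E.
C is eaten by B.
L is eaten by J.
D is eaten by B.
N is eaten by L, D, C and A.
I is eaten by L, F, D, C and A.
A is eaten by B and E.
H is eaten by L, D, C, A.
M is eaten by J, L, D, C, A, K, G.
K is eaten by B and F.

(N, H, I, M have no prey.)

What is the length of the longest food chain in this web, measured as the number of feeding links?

2 links

One longest chain: N → A → B.
It has 3 species and 2 links.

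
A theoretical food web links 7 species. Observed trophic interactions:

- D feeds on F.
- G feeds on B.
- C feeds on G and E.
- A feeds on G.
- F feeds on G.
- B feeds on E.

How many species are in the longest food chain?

5 species

One longest chain: E → B → G → F → D.
It has 5 species and 4 links.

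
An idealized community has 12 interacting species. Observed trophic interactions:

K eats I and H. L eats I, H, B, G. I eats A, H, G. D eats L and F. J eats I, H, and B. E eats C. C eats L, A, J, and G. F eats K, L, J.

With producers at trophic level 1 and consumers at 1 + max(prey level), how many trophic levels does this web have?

Producers (level 1): H, B, A, G.
H → I → L → C → E gives E level 5.
No species has a prey at level 5, so no species reaches level 6.

5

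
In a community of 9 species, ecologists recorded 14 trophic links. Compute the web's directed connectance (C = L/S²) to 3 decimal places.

C = 0.173

The web has S = 9 species and L = 14 feeding links.
C = L / S² = 14 / 81 = 0.1728 ≈ 0.173.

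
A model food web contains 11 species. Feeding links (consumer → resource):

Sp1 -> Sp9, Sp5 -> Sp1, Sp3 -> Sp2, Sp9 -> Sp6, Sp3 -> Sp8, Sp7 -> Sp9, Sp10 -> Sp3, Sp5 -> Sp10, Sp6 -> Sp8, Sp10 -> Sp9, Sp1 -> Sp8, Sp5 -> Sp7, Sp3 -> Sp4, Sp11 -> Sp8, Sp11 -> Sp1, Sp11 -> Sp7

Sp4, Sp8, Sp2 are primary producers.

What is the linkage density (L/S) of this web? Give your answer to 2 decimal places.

There are L = 16 links among S = 11 species.
L/S = 16/11 = 1.4545 ≈ 1.45.

L/S = 1.45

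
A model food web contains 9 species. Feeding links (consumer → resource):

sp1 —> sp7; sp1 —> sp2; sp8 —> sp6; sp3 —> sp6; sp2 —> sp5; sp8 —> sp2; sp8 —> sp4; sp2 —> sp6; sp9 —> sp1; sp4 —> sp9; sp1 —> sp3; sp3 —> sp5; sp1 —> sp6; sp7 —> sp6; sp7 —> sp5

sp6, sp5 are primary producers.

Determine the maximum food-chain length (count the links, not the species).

One longest chain: sp6 → sp7 → sp1 → sp9 → sp4 → sp8.
It has 6 species and 5 links.

5 links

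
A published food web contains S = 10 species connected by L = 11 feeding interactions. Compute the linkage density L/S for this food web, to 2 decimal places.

There are L = 11 links among S = 10 species.
L/S = 11/10 = 1.1000 ≈ 1.10.

L/S = 1.10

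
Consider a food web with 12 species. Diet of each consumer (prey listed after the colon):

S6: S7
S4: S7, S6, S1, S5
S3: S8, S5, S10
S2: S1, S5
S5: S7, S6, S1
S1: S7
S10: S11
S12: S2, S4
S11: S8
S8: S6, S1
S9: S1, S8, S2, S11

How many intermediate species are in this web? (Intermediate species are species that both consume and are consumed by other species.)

Intermediate species (has both prey and predators): S6, S1, S8, S5, S2, S4, S11, S10.
Count: 8.

8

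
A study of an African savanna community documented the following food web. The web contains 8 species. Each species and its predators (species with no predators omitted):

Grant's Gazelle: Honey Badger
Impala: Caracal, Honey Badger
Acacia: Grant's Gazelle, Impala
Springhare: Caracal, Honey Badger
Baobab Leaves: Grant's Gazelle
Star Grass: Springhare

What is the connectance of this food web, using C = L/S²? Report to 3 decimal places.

The web has S = 8 species and L = 9 feeding links.
C = L / S² = 9 / 64 = 0.1406 ≈ 0.141.

C = 0.141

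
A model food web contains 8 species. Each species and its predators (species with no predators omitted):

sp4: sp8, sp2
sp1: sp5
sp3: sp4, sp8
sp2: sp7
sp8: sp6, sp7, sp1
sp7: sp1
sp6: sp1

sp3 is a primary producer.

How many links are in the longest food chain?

5 links

One longest chain: sp3 → sp4 → sp8 → sp6 → sp1 → sp5.
It has 6 species and 5 links.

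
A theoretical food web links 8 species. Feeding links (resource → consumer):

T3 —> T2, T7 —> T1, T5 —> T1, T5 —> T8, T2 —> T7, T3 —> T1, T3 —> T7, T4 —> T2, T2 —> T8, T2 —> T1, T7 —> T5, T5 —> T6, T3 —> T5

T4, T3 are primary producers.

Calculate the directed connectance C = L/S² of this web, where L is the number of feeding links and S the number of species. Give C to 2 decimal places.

C = 0.20

The web has S = 8 species and L = 13 feeding links.
C = L / S² = 13 / 64 = 0.2031 ≈ 0.20.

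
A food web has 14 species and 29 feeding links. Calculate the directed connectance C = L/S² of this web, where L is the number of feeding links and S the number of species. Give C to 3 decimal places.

C = 0.148

The web has S = 14 species and L = 29 feeding links.
C = L / S² = 29 / 196 = 0.1480 ≈ 0.148.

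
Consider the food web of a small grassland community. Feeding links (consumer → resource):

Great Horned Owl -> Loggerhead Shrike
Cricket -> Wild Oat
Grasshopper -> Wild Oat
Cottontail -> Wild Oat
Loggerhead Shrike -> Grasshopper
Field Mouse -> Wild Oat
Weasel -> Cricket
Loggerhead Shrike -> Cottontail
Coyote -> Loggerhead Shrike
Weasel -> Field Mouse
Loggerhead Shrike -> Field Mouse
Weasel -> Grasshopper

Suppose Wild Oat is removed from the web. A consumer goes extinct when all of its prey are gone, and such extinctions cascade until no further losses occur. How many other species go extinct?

Remove Wild Oat.
Round 1: Cricket (all prey gone), Field Mouse (all prey gone), Cottontail (all prey gone), Grasshopper (all prey gone) → extinct.
Round 2: Loggerhead Shrike (all prey gone), Weasel (all prey gone) → extinct.
Round 3: Great Horned Owl (all prey gone), Coyote (all prey gone) → extinct.
No further losses. Total secondary extinctions: 8.

8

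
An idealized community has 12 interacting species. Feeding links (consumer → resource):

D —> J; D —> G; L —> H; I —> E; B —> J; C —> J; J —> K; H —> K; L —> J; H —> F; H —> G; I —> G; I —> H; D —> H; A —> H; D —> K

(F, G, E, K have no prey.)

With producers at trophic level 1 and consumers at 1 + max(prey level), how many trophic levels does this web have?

3

Producers (level 1): F, G, E, K.
F → H → L gives L level 3.
No species has a prey at level 3, so no species reaches level 4.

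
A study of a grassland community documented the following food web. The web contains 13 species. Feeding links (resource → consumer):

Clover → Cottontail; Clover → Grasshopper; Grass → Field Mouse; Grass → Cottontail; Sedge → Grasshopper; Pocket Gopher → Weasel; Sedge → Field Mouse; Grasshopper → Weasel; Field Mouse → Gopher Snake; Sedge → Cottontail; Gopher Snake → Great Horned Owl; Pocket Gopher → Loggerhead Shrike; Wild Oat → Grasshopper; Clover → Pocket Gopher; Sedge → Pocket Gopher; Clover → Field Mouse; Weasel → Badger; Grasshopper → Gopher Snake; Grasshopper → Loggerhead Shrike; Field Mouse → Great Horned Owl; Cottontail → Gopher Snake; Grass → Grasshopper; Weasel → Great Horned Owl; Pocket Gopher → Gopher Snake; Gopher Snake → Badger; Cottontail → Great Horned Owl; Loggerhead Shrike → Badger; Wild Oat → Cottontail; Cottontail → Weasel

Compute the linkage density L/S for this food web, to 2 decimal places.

L/S = 2.23

There are L = 29 links among S = 13 species.
L/S = 29/13 = 2.2308 ≈ 2.23.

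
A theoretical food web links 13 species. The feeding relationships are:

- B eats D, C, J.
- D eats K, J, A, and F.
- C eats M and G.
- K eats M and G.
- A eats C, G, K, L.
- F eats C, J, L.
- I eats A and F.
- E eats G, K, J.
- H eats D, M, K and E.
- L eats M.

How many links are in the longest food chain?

4 links

One longest chain: M → L → F → D → H.
It has 5 species and 4 links.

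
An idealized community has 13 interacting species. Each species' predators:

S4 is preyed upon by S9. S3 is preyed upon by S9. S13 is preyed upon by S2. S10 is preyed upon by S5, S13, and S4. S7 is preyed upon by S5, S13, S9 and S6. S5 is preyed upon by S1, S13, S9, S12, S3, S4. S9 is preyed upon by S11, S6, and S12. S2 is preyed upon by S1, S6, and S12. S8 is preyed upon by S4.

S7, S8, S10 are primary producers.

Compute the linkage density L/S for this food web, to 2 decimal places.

There are L = 23 links among S = 13 species.
L/S = 23/13 = 1.7692 ≈ 1.77.

L/S = 1.77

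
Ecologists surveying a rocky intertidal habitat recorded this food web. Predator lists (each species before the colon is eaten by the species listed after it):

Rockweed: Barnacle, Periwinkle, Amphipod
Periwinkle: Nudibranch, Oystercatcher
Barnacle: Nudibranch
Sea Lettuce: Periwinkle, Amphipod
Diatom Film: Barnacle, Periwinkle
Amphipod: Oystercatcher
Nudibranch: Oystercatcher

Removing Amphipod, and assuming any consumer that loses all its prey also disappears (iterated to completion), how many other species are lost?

Remove Amphipod.
Every predator of it retains at least one other prey: Oystercatcher still has Periwinkle, Nudibranch.
No consumer loses all prey, so no secondary extinctions occur.

0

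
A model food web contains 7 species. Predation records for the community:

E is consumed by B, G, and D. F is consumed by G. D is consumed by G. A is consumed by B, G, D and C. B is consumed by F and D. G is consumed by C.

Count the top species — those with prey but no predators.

Top species (has prey, but nothing eats it): C.
Count: 1.

1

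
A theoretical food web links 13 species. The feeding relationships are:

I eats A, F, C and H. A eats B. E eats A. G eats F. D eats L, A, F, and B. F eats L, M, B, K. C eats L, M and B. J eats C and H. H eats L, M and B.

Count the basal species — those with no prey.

Basal species (no prey listed): K, L, M, B.
Count: 4.

4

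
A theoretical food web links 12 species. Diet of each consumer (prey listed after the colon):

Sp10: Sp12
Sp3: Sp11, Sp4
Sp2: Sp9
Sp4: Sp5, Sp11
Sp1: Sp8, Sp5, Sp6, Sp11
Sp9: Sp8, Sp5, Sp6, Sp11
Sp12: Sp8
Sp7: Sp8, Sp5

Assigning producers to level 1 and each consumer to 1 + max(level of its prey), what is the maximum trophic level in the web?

Producers (level 1): Sp8, Sp5, Sp6, Sp11.
Sp8 → Sp9 → Sp2 gives Sp2 level 3.
No species has a prey at level 3, so no species reaches level 4.

3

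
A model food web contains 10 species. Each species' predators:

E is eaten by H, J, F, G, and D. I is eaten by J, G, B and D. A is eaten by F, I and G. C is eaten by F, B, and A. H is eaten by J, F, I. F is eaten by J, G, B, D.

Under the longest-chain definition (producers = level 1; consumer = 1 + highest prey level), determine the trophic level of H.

Trophic level 2

E is a producer → level 1.
H eats E → level 2.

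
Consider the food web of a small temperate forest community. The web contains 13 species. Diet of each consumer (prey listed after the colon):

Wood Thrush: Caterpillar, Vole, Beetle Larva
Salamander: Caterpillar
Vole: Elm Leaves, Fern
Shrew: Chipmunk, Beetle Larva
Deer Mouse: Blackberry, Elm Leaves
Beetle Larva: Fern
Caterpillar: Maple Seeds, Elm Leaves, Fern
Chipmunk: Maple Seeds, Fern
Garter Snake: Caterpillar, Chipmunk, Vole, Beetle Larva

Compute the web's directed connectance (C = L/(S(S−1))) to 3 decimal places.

C = 0.128

The web has S = 13 species and L = 20 feeding links.
C = L / (S(S−1)) = 20 / 156 = 0.1282 ≈ 0.128.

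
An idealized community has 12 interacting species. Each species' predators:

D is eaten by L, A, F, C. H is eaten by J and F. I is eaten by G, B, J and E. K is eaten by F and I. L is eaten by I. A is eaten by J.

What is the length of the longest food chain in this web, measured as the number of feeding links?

3 links

One longest chain: D → L → I → J.
It has 4 species and 3 links.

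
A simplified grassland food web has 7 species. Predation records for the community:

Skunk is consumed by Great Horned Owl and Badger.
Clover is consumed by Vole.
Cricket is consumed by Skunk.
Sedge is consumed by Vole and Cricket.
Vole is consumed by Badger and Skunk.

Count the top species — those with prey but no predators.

Top species (has prey, but nothing eats it): Great Horned Owl, Badger.
Count: 2.

2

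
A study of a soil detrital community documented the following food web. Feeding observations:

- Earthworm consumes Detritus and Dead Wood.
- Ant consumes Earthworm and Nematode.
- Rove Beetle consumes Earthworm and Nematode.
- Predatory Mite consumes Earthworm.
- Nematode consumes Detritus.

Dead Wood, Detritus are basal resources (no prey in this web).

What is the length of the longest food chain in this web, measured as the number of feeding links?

One longest chain: Detritus → Nematode → Ant.
It has 3 species and 2 links.

2 links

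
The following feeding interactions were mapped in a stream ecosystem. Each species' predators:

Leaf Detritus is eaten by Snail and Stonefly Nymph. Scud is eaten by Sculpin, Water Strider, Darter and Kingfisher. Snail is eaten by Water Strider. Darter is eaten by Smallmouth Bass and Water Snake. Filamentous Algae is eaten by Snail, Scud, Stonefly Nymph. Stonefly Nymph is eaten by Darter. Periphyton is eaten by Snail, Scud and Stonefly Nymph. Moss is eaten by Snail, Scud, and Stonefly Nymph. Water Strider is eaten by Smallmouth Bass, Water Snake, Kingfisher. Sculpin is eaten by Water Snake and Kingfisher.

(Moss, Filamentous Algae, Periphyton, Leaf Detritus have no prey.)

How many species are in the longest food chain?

4 species

One longest chain: Moss → Scud → Water Strider → Kingfisher.
It has 4 species and 3 links.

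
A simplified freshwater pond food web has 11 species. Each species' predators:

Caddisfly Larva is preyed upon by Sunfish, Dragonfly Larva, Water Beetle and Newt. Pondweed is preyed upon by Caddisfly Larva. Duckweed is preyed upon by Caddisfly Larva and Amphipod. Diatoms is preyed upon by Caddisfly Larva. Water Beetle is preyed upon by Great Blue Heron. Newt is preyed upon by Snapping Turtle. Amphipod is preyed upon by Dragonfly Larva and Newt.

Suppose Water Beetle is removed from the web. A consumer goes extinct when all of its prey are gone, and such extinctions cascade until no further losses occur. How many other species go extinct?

Remove Water Beetle.
Round 1: Great Blue Heron (all prey gone) → extinct.
No further losses. Total secondary extinctions: 1.

1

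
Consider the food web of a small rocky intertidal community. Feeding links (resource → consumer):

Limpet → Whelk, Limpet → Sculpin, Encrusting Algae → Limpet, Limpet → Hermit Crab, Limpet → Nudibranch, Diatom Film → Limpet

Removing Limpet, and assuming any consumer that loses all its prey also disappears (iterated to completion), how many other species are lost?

Remove Limpet.
Round 1: Nudibranch (all prey gone), Whelk (all prey gone), Sculpin (all prey gone), Hermit Crab (all prey gone) → extinct.
No further losses. Total secondary extinctions: 4.

4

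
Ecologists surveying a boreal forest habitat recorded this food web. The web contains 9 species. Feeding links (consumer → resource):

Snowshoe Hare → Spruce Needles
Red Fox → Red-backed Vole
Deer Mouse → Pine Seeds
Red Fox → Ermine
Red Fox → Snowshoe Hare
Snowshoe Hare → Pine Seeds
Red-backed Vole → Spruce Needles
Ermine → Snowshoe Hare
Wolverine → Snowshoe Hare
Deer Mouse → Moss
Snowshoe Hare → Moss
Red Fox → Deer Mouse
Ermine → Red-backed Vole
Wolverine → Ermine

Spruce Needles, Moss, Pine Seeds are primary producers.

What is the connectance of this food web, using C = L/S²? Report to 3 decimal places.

C = 0.173

The web has S = 9 species and L = 14 feeding links.
C = L / S² = 14 / 81 = 0.1728 ≈ 0.173.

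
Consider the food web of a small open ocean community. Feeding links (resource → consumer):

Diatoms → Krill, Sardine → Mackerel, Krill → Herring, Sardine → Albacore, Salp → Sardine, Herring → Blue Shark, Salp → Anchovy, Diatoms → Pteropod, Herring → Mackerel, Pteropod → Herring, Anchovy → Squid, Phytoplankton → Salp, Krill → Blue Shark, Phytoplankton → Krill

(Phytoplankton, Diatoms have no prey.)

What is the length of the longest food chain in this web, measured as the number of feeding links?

One longest chain: Phytoplankton → Salp → Sardine → Albacore.
It has 4 species and 3 links.

3 links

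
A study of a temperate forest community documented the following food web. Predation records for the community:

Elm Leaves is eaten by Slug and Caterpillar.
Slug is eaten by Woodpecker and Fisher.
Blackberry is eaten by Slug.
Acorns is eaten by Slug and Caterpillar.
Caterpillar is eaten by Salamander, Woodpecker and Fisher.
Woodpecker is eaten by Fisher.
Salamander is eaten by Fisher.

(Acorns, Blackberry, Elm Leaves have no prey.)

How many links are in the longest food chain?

3 links

One longest chain: Acorns → Caterpillar → Woodpecker → Fisher.
It has 4 species and 3 links.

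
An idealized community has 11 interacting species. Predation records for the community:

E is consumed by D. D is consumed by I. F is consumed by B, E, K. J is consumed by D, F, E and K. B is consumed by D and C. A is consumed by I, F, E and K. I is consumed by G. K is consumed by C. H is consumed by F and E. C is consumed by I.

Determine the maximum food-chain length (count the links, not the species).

5 links

One longest chain: H → F → K → C → I → G.
It has 6 species and 5 links.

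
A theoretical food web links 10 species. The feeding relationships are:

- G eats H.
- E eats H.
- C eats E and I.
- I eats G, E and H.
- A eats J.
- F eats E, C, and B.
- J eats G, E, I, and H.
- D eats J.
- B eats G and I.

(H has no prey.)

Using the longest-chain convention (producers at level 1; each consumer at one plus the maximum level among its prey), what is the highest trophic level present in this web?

5

Producers (level 1): H.
H → E → I → J → A gives A level 5.
No species has a prey at level 5, so no species reaches level 6.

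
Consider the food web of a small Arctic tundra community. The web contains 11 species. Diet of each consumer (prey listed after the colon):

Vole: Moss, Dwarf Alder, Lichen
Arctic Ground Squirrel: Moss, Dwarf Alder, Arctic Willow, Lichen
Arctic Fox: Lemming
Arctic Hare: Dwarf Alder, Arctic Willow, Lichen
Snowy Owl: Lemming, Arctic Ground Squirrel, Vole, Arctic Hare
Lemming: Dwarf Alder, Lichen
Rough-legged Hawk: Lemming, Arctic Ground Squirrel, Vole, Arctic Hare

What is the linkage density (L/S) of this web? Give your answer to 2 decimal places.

L/S = 1.91

There are L = 21 links among S = 11 species.
L/S = 21/11 = 1.9091 ≈ 1.91.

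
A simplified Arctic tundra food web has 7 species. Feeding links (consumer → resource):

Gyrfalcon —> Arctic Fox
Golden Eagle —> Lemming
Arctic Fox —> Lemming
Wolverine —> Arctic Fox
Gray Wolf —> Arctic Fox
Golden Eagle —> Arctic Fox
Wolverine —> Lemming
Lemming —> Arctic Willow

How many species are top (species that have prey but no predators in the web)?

4

Top species (has prey, but nothing eats it): Gray Wolf, Golden Eagle, Gyrfalcon, Wolverine.
Count: 4.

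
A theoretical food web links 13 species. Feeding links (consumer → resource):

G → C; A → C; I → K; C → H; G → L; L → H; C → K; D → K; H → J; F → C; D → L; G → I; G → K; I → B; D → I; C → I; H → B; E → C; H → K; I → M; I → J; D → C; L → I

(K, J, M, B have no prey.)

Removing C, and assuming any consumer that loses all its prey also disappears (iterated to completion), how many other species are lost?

3

Remove C.
Round 1: A (all prey gone), E (all prey gone), F (all prey gone) → extinct.
No further losses. Total secondary extinctions: 3.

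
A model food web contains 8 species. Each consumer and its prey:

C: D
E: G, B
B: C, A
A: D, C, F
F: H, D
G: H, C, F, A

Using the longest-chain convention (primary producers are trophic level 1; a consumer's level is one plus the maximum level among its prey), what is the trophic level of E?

Trophic level 5

D is a producer → level 1.
C eats D → level 2.
A eats C (level 2); other prey at levels: D 1, F 2 → level 3.
G eats A (level 3); other prey at levels: H 1, C 2, F 2 → level 4.
E eats G (level 4); other prey at levels: B 4 → level 5.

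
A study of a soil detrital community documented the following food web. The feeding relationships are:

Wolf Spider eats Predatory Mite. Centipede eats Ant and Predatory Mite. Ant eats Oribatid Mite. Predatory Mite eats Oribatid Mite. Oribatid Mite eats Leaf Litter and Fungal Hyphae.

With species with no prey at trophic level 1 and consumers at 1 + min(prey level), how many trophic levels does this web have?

4

Basal resources (level 1): Fungal Hyphae, Leaf Litter.
Following each consumer down to its lowest-level prey: Fungal Hyphae → Oribatid Mite → Predatory Mite → Wolf Spider (levels 1 through 4).
All prey of Wolf Spider (Predatory Mite 3) are at level 3 or above, so Wolf Spider is at level 1 + 3 = 4.
Every consumer has at least one prey at level 3 or below, so none exceeds level 4.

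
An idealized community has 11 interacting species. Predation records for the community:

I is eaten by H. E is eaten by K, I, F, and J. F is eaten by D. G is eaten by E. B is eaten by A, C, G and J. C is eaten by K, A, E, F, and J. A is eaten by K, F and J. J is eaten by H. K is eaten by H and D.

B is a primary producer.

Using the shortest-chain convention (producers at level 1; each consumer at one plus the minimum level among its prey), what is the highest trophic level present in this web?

4

Producers (level 1): B.
Following each consumer down to its lowest-level prey: B → G → E → I (levels 1 through 4).
All prey of I (E 3) are at level 3 or above, so I is at level 1 + 3 = 4.
Every consumer has at least one prey at level 3 or below, so none exceeds level 4.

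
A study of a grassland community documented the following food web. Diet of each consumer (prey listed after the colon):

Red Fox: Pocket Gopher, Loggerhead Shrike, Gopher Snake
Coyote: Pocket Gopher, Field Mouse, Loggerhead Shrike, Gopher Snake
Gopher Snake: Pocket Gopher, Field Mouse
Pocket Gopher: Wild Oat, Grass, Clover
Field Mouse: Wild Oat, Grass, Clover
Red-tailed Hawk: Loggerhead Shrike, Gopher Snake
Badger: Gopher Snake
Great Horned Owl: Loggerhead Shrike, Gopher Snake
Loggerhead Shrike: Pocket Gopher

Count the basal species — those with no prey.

3

Basal species (no prey listed): Wild Oat, Grass, Clover.
Count: 3.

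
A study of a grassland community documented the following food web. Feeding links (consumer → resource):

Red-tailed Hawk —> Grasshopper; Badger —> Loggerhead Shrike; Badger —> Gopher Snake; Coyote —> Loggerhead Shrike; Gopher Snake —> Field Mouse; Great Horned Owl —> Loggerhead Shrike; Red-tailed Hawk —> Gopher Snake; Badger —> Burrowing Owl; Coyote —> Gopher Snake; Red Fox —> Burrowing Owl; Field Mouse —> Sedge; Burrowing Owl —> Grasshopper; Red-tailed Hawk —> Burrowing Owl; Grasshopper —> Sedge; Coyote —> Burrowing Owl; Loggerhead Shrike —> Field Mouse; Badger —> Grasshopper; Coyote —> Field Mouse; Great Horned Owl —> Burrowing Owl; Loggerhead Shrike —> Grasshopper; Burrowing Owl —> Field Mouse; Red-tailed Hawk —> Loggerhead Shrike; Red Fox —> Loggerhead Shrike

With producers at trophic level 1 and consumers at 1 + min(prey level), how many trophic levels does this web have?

Producers (level 1): Sedge.
Following each consumer down to its lowest-level prey: Sedge → Field Mouse → Loggerhead Shrike → Great Horned Owl (levels 1 through 4).
All prey of Great Horned Owl (Loggerhead Shrike 3, Burrowing Owl 3) are at level 3 or above, so Great Horned Owl is at level 1 + 3 = 4.
Every consumer has at least one prey at level 3 or below, so none exceeds level 4.

4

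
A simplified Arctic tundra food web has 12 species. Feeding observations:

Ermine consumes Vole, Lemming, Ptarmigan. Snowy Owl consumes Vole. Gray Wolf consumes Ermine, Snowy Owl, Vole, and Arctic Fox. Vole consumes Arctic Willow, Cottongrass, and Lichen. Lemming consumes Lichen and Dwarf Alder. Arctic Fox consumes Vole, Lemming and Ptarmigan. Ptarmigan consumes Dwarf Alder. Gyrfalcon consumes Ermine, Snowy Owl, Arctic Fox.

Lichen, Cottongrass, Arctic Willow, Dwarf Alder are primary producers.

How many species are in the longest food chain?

4 species

One longest chain: Lichen → Vole → Ermine → Gray Wolf.
It has 4 species and 3 links.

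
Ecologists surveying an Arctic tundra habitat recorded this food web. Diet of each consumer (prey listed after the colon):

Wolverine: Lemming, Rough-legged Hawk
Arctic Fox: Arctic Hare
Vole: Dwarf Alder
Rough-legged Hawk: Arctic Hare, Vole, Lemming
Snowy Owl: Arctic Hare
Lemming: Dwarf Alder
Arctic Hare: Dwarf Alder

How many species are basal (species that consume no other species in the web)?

Basal species (no prey listed): Dwarf Alder.
Count: 1.

1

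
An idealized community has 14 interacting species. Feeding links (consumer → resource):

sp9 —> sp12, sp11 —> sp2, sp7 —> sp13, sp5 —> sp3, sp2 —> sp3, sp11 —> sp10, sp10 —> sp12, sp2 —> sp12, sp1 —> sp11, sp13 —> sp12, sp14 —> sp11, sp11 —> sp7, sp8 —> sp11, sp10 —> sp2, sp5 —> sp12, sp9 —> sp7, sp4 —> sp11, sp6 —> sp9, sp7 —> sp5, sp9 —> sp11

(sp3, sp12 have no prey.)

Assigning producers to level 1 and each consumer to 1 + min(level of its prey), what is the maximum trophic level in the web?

Producers (level 1): sp3, sp12.
Following each consumer down to its lowest-level prey: sp3 → sp2 → sp11 → sp1 (levels 1 through 4).
All prey of sp1 (sp11 3) are at level 3 or above, so sp1 is at level 1 + 3 = 4.
Every consumer has at least one prey at level 3 or below, so none exceeds level 4.

4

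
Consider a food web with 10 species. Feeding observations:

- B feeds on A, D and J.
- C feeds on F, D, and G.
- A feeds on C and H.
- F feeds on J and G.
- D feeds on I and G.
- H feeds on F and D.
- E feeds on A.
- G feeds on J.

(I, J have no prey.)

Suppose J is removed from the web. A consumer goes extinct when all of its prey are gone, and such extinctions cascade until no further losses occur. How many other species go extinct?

2

Remove J.
Round 1: G (all prey gone) → extinct.
Round 2: F (all prey gone) → extinct.
No further losses. Total secondary extinctions: 2.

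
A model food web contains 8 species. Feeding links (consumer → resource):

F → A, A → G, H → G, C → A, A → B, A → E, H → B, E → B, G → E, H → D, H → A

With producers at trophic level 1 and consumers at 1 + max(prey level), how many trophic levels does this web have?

Producers (level 1): D, B.
B → E → G → A → C gives C level 5.
No species has a prey at level 5, so no species reaches level 6.

5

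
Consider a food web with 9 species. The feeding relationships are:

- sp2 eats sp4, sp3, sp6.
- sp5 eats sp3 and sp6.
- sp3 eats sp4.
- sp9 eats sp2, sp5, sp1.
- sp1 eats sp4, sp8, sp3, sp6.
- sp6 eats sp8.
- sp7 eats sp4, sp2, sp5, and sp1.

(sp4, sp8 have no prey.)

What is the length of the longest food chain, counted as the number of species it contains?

One longest chain: sp4 → sp3 → sp1 → sp7.
It has 4 species and 3 links.

4 species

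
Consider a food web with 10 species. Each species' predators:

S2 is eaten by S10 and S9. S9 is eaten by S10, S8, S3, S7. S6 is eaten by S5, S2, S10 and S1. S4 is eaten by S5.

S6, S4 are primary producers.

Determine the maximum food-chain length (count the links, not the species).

One longest chain: S6 → S2 → S9 → S10.
It has 4 species and 3 links.

3 links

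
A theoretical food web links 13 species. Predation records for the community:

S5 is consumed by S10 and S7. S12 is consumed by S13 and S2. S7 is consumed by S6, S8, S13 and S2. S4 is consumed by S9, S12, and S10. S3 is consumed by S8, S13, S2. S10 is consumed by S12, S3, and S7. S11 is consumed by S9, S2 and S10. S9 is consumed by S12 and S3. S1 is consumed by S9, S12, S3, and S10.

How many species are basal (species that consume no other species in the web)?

Basal species (no prey listed): S11, S4, S5, S1.
Count: 4.

4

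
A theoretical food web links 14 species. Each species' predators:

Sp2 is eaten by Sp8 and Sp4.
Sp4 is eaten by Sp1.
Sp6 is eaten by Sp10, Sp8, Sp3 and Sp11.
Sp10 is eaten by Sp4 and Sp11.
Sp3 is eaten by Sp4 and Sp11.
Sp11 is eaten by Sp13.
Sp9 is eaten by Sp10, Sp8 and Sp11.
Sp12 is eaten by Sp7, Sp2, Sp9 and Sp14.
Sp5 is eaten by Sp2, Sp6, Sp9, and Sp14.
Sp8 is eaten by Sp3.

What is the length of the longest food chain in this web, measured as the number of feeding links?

5 links

One longest chain: Sp5 → Sp6 → Sp8 → Sp3 → Sp11 → Sp13.
It has 6 species and 5 links.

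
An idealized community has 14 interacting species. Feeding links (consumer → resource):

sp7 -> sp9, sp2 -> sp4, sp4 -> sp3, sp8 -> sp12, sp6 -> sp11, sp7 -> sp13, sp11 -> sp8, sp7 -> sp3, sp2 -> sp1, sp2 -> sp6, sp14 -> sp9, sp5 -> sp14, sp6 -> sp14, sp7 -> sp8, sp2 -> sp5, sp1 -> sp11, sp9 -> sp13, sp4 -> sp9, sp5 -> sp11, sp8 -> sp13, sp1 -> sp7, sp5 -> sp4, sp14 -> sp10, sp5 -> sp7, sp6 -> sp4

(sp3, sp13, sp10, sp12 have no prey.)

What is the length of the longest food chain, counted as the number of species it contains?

5 species

One longest chain: sp13 → sp8 → sp11 → sp1 → sp2.
It has 5 species and 4 links.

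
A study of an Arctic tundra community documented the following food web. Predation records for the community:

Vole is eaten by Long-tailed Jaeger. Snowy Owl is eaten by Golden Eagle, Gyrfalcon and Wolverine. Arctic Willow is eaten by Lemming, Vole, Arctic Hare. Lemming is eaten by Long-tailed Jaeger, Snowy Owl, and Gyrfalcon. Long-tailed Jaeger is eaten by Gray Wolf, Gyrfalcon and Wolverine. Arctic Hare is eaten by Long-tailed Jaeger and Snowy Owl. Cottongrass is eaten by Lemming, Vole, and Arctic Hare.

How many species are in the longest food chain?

One longest chain: Cottongrass → Arctic Hare → Snowy Owl → Wolverine.
It has 4 species and 3 links.

4 species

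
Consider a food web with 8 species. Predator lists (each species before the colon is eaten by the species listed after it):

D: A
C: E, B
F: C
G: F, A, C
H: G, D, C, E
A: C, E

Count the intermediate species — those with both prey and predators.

5

Intermediate species (has both prey and predators): G, D, F, A, C.
Count: 5.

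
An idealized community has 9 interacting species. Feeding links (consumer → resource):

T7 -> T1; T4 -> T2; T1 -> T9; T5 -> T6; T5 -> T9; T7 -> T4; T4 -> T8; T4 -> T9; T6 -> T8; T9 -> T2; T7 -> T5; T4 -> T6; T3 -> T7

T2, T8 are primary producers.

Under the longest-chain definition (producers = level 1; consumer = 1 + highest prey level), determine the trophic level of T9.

T2 is a producer → level 1.
T9 eats T2 → level 2.

Trophic level 2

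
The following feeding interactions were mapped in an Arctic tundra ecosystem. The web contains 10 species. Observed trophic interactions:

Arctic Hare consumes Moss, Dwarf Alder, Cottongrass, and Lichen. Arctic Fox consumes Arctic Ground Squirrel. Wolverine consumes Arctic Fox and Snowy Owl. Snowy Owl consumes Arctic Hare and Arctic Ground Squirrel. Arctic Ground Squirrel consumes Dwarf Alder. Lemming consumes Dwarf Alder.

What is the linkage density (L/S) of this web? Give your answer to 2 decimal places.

L/S = 1.10

There are L = 11 links among S = 10 species.
L/S = 11/10 = 1.1000 ≈ 1.10.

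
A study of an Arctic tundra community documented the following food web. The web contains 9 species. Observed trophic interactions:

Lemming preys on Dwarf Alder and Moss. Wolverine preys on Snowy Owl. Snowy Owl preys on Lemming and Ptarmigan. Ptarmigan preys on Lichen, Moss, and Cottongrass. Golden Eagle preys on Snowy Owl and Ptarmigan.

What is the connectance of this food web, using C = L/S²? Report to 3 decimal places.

C = 0.123

The web has S = 9 species and L = 10 feeding links.
C = L / S² = 10 / 81 = 0.1235 ≈ 0.123.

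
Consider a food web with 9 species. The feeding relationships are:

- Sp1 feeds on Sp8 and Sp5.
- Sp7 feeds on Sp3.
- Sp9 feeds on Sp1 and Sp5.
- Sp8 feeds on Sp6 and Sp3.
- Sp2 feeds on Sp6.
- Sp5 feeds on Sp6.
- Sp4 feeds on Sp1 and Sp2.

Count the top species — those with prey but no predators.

Top species (has prey, but nothing eats it): Sp7, Sp4, Sp9.
Count: 3.

3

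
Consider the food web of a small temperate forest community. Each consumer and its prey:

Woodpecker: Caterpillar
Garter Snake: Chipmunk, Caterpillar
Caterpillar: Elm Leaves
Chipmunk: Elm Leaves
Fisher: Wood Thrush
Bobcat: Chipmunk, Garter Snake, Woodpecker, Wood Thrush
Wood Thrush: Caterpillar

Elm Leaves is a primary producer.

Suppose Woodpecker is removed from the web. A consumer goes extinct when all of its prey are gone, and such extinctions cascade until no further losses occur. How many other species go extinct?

Remove Woodpecker.
Every predator of it retains at least one other prey: Bobcat still has Chipmunk, Garter Snake, Wood Thrush.
No consumer loses all prey, so no secondary extinctions occur.

0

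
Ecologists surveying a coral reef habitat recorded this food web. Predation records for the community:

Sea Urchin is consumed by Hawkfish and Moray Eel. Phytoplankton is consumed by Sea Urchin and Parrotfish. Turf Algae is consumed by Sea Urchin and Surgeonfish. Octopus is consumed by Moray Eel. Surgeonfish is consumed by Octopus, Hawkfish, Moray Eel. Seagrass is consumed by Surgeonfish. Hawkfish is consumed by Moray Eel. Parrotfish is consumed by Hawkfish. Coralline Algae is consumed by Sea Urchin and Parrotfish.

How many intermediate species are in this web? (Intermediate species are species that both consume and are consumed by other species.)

Intermediate species (has both prey and predators): Sea Urchin, Parrotfish, Surgeonfish, Octopus, Hawkfish.
Count: 5.

5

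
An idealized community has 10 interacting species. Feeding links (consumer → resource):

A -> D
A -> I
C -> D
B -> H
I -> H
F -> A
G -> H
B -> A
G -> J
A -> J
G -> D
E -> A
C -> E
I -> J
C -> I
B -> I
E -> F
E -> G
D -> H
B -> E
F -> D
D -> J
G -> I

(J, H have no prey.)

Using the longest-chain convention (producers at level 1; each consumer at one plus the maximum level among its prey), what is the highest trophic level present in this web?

Producers (level 1): J, H.
J → D → A → F → E → C gives C level 6.
No species has a prey at level 6, so no species reaches level 7.

6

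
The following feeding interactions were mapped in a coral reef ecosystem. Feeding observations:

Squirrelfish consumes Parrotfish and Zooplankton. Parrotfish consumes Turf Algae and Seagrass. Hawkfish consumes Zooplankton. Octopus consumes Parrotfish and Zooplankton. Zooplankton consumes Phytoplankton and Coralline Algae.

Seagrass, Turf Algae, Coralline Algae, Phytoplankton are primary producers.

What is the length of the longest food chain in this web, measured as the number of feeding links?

2 links

One longest chain: Coralline Algae → Zooplankton → Hawkfish.
It has 3 species and 2 links.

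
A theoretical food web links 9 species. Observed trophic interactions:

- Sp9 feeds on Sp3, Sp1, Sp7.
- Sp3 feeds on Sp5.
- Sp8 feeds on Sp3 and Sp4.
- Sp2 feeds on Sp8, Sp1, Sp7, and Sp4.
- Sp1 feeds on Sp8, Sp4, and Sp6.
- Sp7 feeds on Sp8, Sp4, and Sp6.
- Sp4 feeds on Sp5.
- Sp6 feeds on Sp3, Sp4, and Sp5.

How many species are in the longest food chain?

One longest chain: Sp5 → Sp4 → Sp8 → Sp1 → Sp2.
It has 5 species and 4 links.

5 species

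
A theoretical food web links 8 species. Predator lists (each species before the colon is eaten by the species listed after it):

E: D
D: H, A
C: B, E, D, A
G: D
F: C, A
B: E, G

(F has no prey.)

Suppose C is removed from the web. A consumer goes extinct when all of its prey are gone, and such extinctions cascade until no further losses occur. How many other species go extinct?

Remove C.
Round 1: B (all prey gone) → extinct.
Round 2: E (all prey gone), G (all prey gone) → extinct.
Round 3: D (all prey gone) → extinct.
Round 4: H (all prey gone) → extinct.
No further losses. Total secondary extinctions: 5.

5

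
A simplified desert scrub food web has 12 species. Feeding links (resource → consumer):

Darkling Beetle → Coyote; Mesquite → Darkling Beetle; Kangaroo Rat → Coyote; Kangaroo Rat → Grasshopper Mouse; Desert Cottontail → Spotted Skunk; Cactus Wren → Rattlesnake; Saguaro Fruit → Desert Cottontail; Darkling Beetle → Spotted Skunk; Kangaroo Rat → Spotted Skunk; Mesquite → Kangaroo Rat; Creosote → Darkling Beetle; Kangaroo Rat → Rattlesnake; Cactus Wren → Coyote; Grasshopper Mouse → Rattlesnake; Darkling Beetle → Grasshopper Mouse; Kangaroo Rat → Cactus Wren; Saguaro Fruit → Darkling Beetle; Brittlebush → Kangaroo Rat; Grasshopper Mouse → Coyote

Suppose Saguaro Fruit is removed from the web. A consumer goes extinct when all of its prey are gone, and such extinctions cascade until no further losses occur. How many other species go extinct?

Remove Saguaro Fruit.
Round 1: Desert Cottontail (all prey gone) → extinct.
No further losses. Total secondary extinctions: 1.

1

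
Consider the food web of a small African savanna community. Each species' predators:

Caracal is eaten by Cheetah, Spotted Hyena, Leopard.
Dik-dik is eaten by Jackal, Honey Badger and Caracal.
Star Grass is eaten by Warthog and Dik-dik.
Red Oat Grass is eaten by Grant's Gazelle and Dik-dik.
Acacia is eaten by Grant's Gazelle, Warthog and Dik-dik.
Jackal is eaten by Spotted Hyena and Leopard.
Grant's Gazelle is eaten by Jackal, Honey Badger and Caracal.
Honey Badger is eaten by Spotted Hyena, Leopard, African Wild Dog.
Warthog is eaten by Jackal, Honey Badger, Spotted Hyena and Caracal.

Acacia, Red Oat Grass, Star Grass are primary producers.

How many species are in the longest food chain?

4 species

One longest chain: Acacia → Warthog → Honey Badger → Spotted Hyena.
It has 4 species and 3 links.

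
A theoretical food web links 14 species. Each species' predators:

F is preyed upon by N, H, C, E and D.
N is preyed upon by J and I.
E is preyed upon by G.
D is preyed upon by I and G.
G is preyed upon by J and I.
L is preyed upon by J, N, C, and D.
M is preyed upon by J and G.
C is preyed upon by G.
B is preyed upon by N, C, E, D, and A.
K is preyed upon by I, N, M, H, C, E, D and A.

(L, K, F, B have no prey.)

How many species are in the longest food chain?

4 species

One longest chain: L → D → G → J.
It has 4 species and 3 links.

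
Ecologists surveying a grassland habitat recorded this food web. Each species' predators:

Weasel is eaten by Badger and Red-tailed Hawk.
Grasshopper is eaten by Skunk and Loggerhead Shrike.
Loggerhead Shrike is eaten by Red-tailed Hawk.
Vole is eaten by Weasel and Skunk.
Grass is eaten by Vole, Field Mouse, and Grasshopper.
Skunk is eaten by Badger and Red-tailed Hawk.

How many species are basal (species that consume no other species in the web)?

1

Basal species (no prey listed): Grass.
Count: 1.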